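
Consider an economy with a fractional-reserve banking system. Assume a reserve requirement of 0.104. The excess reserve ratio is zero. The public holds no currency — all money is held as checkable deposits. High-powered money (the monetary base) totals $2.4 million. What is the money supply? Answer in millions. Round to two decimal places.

With no currency drain or excess reserves, the money multiplier is m = 1/rr = 1/0.104 ≈ 9.6154.
Money supply M = m × MB = 9.6154 × 2.4 ≈ 23.077 million.

$23.08 million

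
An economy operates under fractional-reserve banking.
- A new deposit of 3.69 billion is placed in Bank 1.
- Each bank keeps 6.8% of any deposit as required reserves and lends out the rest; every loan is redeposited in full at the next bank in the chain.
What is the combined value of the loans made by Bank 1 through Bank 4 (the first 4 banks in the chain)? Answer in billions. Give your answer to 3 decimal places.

12.416 billion

Bank i lends (1 − rr)^i of the original deposit: Bank 1 lends 3.69·0.9320 ≈ 3.4391, Bank 2 lends 3.69·0.9320² ≈ 3.2052, and so on.
Summing a geometric series: total = 3.69·[0.9320·(1 − 0.9320^4) / (1 − 0.9320)] ≈ 12.4157 billion.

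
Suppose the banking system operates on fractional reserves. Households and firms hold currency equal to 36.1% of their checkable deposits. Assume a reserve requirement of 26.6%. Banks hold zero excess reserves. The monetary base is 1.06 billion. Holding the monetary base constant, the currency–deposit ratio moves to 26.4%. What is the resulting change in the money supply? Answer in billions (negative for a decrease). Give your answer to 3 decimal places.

Initially m₁ = (1 + 0.361) / (0.266 + 0.361) ≈ 2.17065, so M₁ = 2.17065 × 1.06 ≈ 2.3009 billion.
After the change m₂ = (1 + 0.264) / (0.266 + 0.264) ≈ 2.38491, so M₂ = 2.38491 × 1.06 ≈ 2.528 billion.
ΔM = M₂ − M₁ = 2.528 − 2.3009 = 0.2271 billion.

0.227 billion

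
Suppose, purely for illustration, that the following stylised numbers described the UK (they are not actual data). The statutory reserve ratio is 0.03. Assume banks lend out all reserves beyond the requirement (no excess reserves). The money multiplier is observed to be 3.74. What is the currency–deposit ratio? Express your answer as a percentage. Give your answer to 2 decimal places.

32.40%

Using m = 3.74. From m = (1 + c)/(c + rr + e), rearranging gives 1 + c = m·(c + rr + e), so c·(1 − m) = m·(rr + e) − 1.
Hence c = [m·(rr + e) − 1]/(1 − m) = [3.74 × (0.03 + 0) − 1] / (1 − 3.74) ≈ 0.324015.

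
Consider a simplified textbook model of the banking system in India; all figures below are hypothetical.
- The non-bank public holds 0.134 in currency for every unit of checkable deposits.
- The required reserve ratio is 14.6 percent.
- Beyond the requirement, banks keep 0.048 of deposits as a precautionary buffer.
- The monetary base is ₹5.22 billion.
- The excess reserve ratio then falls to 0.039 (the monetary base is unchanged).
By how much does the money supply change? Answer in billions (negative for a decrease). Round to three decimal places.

₹0.509 billion

Initially m₁ = (1 + 0.134) / (0.146 + 0.048 + 0.134) ≈ 3.45732, so M₁ = 3.45732 × 5.22 ≈ 18.0472 billion.
After the change m₂ = (1 + 0.134) / (0.146 + 0.039 + 0.134) ≈ 3.55486, so M₂ = 3.55486 × 5.22 ≈ 18.5564 billion.
ΔM = M₂ − M₁ = 18.5564 − 18.0472 = 0.5092 billion.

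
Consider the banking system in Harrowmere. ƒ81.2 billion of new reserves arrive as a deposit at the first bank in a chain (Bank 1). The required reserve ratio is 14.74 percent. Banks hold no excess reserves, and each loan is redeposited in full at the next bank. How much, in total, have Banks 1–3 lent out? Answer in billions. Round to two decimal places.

Bank i lends (1 − rr)^i of the original deposit: Bank 1 lends 81.2·0.8526 ≈ 69.2311, Bank 2 lends 81.2·0.8526² ≈ 59.0265, and so on.
Summing a geometric series: total = 81.2·[0.8526·(1 − 0.8526^3) / (1 − 0.8526)] ≈ 178.5835 billion.

ƒ178.58 billion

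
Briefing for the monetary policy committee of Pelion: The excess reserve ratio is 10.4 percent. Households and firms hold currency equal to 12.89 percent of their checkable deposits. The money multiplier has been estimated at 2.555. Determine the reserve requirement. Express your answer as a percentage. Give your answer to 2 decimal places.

20.89%

Using m = 2.555. Since m = (1 + c)/(c + rr + e), the denominator satisfies c + rr + e = (1 + c)/m = (1 + 0.1289) / 2.555 ≈ 0.441840.
With c = 0.1289 and e = 0.104, the reserve requirement is 0.441840 − 0.1289 − 0.104 = 0.20894.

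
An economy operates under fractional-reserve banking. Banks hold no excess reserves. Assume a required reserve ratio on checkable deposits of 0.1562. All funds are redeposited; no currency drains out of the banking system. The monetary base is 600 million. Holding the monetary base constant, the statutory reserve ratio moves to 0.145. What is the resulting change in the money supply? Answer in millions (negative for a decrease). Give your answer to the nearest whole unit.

297 million

Initially m₁ = 1 / (0.1562) ≈ 6.4020, so M₁ = 6.4020 × 600 = 3841.2 million.
After the change m₂ = 1 / (0.145) ≈ 6.8966, so M₂ = 6.8966 × 600 = 4137.96 million.
ΔM = M₂ − M₁ = 4137.96 − 3841.2 = 296.76 million.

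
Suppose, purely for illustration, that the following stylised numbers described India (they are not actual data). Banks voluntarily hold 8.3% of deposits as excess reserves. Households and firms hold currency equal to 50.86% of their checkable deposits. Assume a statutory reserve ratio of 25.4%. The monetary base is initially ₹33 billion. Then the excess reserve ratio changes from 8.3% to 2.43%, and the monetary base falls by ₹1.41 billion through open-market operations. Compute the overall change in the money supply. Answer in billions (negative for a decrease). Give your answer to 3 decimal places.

₹1.689 billion

Before: m₁ = (1 + 0.5086) / (0.254 + 0.083 + 0.5086) ≈ 1.784059, MB₁ = 33, so M₁ = 1.784059 × 33 ≈ 58.8739 billion.
After: m₂ = (1 + 0.5086) / (0.254 + 0.0243 + 0.5086) ≈ 1.917143, MB₂ = 33 − 1.41 = 31.59, so M₂ = 1.917143 × 31.59 ≈ 60.5625 billion.
ΔM = M₂ − M₁ = 60.5625 − 58.8739 = 1.6886 billion.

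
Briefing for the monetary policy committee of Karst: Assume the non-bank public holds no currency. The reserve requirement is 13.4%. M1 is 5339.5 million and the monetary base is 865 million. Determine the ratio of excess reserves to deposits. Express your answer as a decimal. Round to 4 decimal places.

Using m = M/MB = 5339.5/865 ≈ 6.172832. Since m = (1 + c)/(c + rr + e), the denominator satisfies c + rr + e = (1 + c)/m = (1 + 0) / 6.172832 ≈ 0.162000.
With c = 0 and rr = 0.134, the ratio of excess reserves to deposits is 0.162000 − 0 − 0.134 = 0.028.

0.0280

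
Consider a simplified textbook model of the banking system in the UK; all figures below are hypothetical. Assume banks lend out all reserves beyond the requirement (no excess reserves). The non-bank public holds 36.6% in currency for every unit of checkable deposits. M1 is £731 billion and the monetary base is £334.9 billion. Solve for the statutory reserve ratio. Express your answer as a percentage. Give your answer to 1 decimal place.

Using m = M/MB = 731/334.9 ≈ 2.182741. Since m = (1 + c)/(c + rr + e), the denominator satisfies c + rr + e = (1 + c)/m = (1 + 0.366) / 2.182741 ≈ 0.625819.
With c = 0.366 and e = 0, the statutory reserve ratio is 0.625819 − 0.366 − 0 = 0.259819.

26.0%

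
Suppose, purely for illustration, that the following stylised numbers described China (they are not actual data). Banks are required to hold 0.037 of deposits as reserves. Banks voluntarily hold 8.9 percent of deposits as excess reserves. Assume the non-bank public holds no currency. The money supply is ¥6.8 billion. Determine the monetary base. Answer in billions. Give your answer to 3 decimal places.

¥0.857 billion

The money multiplier is m = 1 / (rr + e) = 1 / (0.037 + 0.089) ≈ 7.93651.
MB = M / m = 6.8 / 7.93651 ≈ 0.8568 billion.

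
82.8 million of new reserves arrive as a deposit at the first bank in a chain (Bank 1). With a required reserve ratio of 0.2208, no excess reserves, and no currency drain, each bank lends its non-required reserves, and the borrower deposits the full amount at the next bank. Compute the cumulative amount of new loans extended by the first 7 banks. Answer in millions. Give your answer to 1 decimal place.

241.2 million

Bank i lends (1 − rr)^i of the original deposit: Bank 1 lends 82.8·0.7792 ≈ 64.5178, Bank 2 lends 82.8·0.7792² ≈ 50.2722, and so on.
Summing a geometric series: total = 82.8·[0.7792·(1 − 0.7792^7) / (1 − 0.7792)] ≈ 241.2408 million.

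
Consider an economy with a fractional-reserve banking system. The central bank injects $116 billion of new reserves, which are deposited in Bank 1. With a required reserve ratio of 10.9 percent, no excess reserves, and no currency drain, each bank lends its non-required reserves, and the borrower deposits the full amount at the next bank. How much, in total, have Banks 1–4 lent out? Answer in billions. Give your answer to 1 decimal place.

$350.6 billion

Bank i lends (1 − rr)^i of the original deposit: Bank 1 lends 116·0.8910 = 103.3560, Bank 2 lends 116·0.8910² ≈ 92.0902, and so on.
Summing a geometric series: total = 116·[0.8910·(1 − 0.8910^4) / (1 − 0.8910)] ≈ 350.6072 billion.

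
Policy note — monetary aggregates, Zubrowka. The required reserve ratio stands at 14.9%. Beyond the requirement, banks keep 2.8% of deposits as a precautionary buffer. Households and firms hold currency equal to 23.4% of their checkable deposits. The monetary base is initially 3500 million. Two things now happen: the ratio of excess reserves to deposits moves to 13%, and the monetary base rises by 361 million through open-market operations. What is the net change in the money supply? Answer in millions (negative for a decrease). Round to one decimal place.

-1221.0 million

Before: m₁ = (1 + 0.234) / (0.149 + 0.028 + 0.234) ≈ 3.002433, MB₁ = 3500, so M₁ = 3.002433 × 3500 = 10508.5155 million.
After: m₂ = (1 + 0.234) / (0.149 + 0.13 + 0.234) ≈ 2.405458, MB₂ = 3500 + 361 = 3861, so M₂ = 2.405458 × 3861 ≈ 9287.4733 million.
ΔM = M₂ − M₁ = 9287.4733 − 10508.5155 = -1221.0422 million.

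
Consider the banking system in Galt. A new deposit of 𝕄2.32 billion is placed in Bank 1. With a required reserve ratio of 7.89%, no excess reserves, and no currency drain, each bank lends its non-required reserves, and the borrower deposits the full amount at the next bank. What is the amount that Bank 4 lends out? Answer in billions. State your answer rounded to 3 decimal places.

Each bank lends a fraction (1 − rr) = 0.9211 of the deposit it receives, so Bank 4 receives 2.32·0.9211^3 and lends 2.32·0.9211^4 ≈ 1.6700 billion.

𝕄1.670 billion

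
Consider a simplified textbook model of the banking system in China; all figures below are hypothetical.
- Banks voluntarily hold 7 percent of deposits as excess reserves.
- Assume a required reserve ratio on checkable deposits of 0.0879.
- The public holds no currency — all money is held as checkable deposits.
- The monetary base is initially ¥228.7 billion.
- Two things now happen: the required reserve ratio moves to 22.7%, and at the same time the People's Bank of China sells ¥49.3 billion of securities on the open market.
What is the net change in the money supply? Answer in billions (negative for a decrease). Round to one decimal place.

-844.3 billion

Before: m₁ = 1 / (0.0879 + 0.07) ≈ 6.33312, MB₁ = 228.7, so M₁ = 6.33312 × 228.7 ≈ 1448.3845 billion.
After: m₂ = 1 / (0.227 + 0.07) ≈ 3.36700, MB₂ = 228.7 − 49.3 = 179.4, so M₂ = 3.36700 × 179.4 = 604.0398 billion.
ΔM = M₂ − M₁ = 604.0398 − 1448.3845 = -844.3447 billion.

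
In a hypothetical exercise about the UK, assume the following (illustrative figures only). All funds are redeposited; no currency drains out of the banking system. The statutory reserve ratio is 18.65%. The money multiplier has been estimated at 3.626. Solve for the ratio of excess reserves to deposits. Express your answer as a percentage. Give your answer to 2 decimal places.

8.93%

Using m = 3.626. Since m = (1 + c)/(c + rr + e), the denominator satisfies c + rr + e = (1 + c)/m = (1 + 0) / 3.626 ≈ 0.275786.
With c = 0 and rr = 0.1865, the ratio of excess reserves to deposits is 0.275786 − 0 − 0.1865 = 0.089286.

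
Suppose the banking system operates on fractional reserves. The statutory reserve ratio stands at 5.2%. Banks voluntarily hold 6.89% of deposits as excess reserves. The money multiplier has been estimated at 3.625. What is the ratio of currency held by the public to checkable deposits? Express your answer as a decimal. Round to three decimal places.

0.214

Using m = 3.625. From m = (1 + c)/(c + rr + e), rearranging gives 1 + c = m·(c + rr + e), so c·(1 − m) = m·(rr + e) − 1.
Hence c = [m·(rr + e) − 1]/(1 − m) = [3.625 × (0.052 + 0.0689) − 1] / (1 − 3.625) ≈ 0.213995.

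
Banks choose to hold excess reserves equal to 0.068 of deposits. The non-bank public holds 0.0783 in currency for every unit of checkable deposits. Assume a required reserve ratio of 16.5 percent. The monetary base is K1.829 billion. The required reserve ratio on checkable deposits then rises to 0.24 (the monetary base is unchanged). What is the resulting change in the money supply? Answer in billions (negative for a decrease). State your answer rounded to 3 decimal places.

-1.230 billion

Initially m₁ = (1 + 0.0783) / (0.165 + 0.068 + 0.0783) ≈ 3.46386, so M₁ = 3.46386 × 1.829 ≈ 6.3354 billion.
After the change m₂ = (1 + 0.0783) / (0.24 + 0.068 + 0.0783) ≈ 2.79135, so M₂ = 2.79135 × 1.829 ≈ 5.1054 billion.
ΔM = M₂ − M₁ = 5.1054 − 6.3354 = -1.23 billion.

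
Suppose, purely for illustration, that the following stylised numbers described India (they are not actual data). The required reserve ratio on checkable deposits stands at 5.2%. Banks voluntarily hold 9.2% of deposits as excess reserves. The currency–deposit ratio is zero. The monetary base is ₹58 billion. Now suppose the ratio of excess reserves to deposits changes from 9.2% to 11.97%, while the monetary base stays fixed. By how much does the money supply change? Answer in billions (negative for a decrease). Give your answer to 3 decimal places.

-64.979 billion

Initially m₁ = 1 / (0.052 + 0.092) ≈ 6.944444, so M₁ = 6.944444 × 58 ≈ 402.7778 billion.
After the change m₂ = 1 / (0.052 + 0.1197) ≈ 5.824112, so M₂ = 5.824112 × 58 ≈ 337.7985 billion.
ΔM = M₂ − M₁ = 337.7985 − 402.7778 = -64.9793 billion.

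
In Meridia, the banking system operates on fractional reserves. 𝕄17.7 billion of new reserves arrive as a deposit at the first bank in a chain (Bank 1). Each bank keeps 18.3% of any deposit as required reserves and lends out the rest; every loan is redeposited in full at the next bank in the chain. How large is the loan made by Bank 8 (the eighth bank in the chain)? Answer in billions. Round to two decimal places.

Each bank lends a fraction (1 − rr) = 0.8170 of the deposit it receives, so Bank 8 receives 17.7·0.8170^7 and lends 17.7·0.8170^8 ≈ 3.5136 billion.

𝕄3.51 billion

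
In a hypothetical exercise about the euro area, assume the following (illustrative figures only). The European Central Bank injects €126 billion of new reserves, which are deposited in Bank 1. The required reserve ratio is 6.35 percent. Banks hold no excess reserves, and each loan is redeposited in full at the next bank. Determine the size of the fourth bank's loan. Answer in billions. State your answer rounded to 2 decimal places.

€96.92 billion

Each bank lends a fraction (1 − rr) = 0.9365 of the deposit it receives, so Bank 4 receives 126·0.9365^3 and lends 126·0.9365^4 ≈ 96.9174 billion.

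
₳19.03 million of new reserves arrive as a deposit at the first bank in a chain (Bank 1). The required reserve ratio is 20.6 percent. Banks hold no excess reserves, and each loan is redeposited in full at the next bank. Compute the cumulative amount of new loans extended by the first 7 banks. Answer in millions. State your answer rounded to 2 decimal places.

Bank i lends (1 − rr)^i of the original deposit: Bank 1 lends 19.03·0.7940 ≈ 15.1098, Bank 2 lends 19.03·0.7940² ≈ 11.9972, and so on.
Summing a geometric series: total = 19.03·[0.7940·(1 − 0.7940^7) / (1 − 0.7940)] ≈ 58.7559 million.

₳58.76 million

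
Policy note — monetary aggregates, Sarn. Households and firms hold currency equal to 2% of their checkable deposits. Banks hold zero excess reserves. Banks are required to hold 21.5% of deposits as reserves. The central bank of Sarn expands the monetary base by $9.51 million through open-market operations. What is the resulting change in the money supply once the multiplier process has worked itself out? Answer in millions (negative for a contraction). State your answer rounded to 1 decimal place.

$41.3 million

The money multiplier is m = (1 + c) / (rr + c) = (1 + 0.02) / (0.215 + 0.02) ≈ 4.3404.
The purchase adds 9.51 million of base, so ΔM = m × ΔMB = 4.3404 × (+9.51) ≈ 41.2772 million.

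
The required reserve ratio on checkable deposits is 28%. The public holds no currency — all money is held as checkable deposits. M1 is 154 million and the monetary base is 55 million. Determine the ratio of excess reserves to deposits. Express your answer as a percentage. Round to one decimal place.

7.7%

Using m = M/MB = 154/55 = 2.800000. Since m = (1 + c)/(c + rr + e), the denominator satisfies c + rr + e = (1 + c)/m = (1 + 0) / 2.800000 ≈ 0.357143.
With c = 0 and rr = 0.28, the ratio of excess reserves to deposits is 0.357143 − 0 − 0.28 = 0.077143.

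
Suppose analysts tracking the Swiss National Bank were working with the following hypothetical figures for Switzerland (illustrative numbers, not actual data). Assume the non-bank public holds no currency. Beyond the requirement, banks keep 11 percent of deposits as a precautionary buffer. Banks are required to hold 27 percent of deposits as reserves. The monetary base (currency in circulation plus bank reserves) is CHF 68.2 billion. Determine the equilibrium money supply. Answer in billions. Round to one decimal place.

The money multiplier is m = 1 / (rr + e) = 1 / (0.27 + 0.11) ≈ 2.6316.
So M = m × MB = 2.6316 × 68.2 ≈ 179.4751 billion.

CHF 179.5 billion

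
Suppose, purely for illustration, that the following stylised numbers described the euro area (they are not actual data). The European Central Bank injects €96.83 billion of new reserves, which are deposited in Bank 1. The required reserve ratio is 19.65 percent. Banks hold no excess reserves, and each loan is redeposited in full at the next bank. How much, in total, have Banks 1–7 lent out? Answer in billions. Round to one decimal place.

€310.3 billion

Bank i lends (1 − rr)^i of the original deposit: Bank 1 lends 96.83·0.8035 ≈ 77.8029, Bank 2 lends 96.83·0.8035² ≈ 62.5146, and so on.
Summing a geometric series: total = 96.83·[0.8035·(1 − 0.8035^7) / (1 − 0.8035)] ≈ 310.3316 billion.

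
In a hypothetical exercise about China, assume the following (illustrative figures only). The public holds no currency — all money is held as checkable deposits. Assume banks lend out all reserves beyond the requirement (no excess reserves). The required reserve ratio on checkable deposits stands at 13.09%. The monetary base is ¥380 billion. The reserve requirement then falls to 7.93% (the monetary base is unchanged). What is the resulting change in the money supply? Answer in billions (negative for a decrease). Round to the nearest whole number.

Initially m₁ = 1 / (0.1309) ≈ 7.6394, so M₁ = 7.6394 × 380 = 2902.972 billion.
After the change m₂ = 1 / (0.0793) ≈ 12.6103, so M₂ = 12.6103 × 380 = 4791.914 billion.
ΔM = M₂ − M₁ = 4791.914 − 2902.972 = 1888.942 billion.

¥1889 billion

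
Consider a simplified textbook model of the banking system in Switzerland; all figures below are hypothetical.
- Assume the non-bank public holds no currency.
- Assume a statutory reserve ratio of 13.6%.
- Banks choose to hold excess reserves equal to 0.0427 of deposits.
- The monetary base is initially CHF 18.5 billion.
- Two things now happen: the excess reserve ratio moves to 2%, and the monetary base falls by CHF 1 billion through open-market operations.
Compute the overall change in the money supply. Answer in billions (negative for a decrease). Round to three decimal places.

Before: m₁ = 1 / (0.136 + 0.0427) ≈ 5.595971, MB₁ = 18.5, so M₁ = 5.595971 × 18.5 ≈ 103.5255 billion.
After: m₂ = 1 / (0.136 + 0.02) ≈ 6.410256, MB₂ = 18.5 − 1 = 17.5, so M₂ = 6.410256 × 17.5 ≈ 112.1795 billion.
ΔM = M₂ − M₁ = 112.1795 − 103.5255 = 8.654 billion.

CHF 8.654 billion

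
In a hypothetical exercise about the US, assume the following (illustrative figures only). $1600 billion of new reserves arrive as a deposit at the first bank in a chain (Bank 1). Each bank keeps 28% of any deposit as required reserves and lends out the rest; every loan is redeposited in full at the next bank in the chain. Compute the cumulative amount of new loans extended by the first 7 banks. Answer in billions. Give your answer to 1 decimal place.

$3701.6 billion

Bank i lends (1 − rr)^i of the original deposit: Bank 1 lends 1600·0.7200 = 1152.0000, Bank 2 lends 1600·0.7200² = 829.4400, and so on.
Summing a geometric series: total = 1600·[0.7200·(1 − 0.7200^7) / (1 − 0.7200)] ≈ 3701.5976 billion.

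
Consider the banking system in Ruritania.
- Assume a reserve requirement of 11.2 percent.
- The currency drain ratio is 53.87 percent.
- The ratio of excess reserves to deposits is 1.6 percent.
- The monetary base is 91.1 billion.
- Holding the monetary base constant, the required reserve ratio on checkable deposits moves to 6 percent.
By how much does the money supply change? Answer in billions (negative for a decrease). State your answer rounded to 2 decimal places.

Initially m₁ = (1 + 0.5387) / (0.112 + 0.016 + 0.5387) ≈ 2.30793, so M₁ = 2.30793 × 91.1 ≈ 210.2524 billion.
After the change m₂ = (1 + 0.5387) / (0.06 + 0.016 + 0.5387) ≈ 2.50317, so M₂ = 2.50317 × 91.1 ≈ 228.0388 billion.
ΔM = M₂ − M₁ = 228.0388 − 210.2524 = 17.7864 billion.

17.79 billion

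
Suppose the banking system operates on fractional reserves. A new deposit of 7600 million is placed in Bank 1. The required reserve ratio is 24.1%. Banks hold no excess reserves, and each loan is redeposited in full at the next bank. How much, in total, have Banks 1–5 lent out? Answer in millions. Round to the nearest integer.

Bank i lends (1 − rr)^i of the original deposit: Bank 1 lends 7600·0.7590 = 5768.4000, Bank 2 lends 7600·0.7590² = 4378.2156, and so on.
Summing a geometric series: total = 7600·[0.7590·(1 − 0.7590^5) / (1 − 0.7590)] ≈ 17906.2430 million.

17906 million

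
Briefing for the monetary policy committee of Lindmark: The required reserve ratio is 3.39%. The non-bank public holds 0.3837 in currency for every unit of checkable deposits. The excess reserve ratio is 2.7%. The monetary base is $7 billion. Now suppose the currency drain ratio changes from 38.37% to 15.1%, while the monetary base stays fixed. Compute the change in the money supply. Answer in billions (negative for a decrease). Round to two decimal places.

$16.24 billion

Initially m₁ = (1 + 0.3837) / (0.0339 + 0.027 + 0.3837) ≈ 3.1122, so M₁ = 3.1122 × 7 = 21.7854 billion.
After the change m₂ = (1 + 0.151) / (0.0339 + 0.027 + 0.151) ≈ 5.4318, so M₂ = 5.4318 × 7 = 38.0226 billion.
ΔM = M₂ − M₁ = 38.0226 − 21.7854 = 16.2372 billion.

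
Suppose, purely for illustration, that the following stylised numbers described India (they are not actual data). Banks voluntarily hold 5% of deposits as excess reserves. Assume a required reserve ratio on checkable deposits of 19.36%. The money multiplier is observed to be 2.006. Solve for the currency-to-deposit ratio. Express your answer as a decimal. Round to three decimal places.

Using m = 2.006. From m = (1 + c)/(c + rr + e), rearranging gives 1 + c = m·(c + rr + e), so c·(1 − m) = m·(rr + e) − 1.
Hence c = [m·(rr + e) − 1]/(1 − m) = [2.006 × (0.1936 + 0.05) − 1] / (1 − 2.006) ≈ 0.508289.

0.508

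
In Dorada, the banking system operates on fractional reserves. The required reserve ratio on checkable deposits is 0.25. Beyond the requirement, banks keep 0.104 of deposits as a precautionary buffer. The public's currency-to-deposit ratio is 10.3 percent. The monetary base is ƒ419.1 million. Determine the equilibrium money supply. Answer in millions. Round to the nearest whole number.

The money multiplier is m = (1 + c) / (rr + e + c) = (1 + 0.103) / (0.25 + 0.104 + 0.103) ≈ 2.4136.
So M = m × MB = 2.4136 × 419.1 ≈ 1011.5398 million.

ƒ1012 million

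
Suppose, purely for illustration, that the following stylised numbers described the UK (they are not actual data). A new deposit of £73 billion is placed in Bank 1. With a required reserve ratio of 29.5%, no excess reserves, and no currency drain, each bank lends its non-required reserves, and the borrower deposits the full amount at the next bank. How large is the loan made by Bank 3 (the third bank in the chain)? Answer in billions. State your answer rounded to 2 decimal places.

£25.58 billion

Each bank lends a fraction (1 − rr) = 0.7050 of the deposit it receives, so Bank 3 receives 73·0.7050^2 and lends 73·0.7050^3 ≈ 25.5794 billion.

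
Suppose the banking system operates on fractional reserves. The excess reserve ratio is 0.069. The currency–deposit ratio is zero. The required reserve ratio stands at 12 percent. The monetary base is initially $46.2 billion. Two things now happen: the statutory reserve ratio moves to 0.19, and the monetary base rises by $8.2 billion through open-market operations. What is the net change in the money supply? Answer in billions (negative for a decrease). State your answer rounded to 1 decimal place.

Before: m₁ = 1 / (0.12 + 0.069) ≈ 5.2910, MB₁ = 46.2, so M₁ = 5.2910 × 46.2 = 244.4442 billion.
After: m₂ = 1 / (0.19 + 0.069) ≈ 3.8610, MB₂ = 46.2 + 8.2 = 54.4, so M₂ = 3.8610 × 54.4 = 210.0384 billion.
ΔM = M₂ − M₁ = 210.0384 − 244.4442 = -34.4058 billion.

-34.4 billion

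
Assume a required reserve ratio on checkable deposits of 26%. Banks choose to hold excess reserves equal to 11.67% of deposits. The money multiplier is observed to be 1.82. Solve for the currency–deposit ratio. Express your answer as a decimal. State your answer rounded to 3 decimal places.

Using m = 1.82. From m = (1 + c)/(c + rr + e), rearranging gives 1 + c = m·(c + rr + e), so c·(1 − m) = m·(rr + e) − 1.
Hence c = [m·(rr + e) − 1]/(1 − m) = [1.82 × (0.26 + 0.1167) − 1] / (1 − 1.82) ≈ 0.383422.

0.383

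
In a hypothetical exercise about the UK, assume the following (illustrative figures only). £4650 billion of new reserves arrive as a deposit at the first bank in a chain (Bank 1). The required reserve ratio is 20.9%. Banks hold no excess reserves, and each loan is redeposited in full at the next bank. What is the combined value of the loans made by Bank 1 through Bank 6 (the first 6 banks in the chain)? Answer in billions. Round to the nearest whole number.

Bank i lends (1 − rr)^i of the original deposit: Bank 1 lends 4650·0.7910 = 3678.1500, Bank 2 lends 4650·0.7910² ≈ 2909.4167, and so on.
Summing a geometric series: total = 4650·[0.7910·(1 − 0.7910^6) / (1 − 0.7910)] ≈ 13288.1609 billion.

£13288 billion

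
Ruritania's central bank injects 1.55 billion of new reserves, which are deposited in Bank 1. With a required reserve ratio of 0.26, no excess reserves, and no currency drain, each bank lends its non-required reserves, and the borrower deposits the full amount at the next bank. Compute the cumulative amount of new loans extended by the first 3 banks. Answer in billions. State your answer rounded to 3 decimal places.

Bank i lends (1 − rr)^i of the original deposit: Bank 1 lends 1.55·0.7400 = 1.1470, Bank 2 lends 1.55·0.7400² ≈ 0.8488, and so on.
Summing a geometric series: total = 1.55·[0.7400·(1 − 0.7400^3) / (1 − 0.7400)] ≈ 2.6239 billion.

2.624 billion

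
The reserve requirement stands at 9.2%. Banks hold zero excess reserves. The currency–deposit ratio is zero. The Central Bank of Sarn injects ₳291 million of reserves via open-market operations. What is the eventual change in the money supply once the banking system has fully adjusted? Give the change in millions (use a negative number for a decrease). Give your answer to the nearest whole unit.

The simple money multiplier is m = 1/rr = 1/0.092 ≈ 10.8696.
An open-market purchase increases the monetary base by 291 million, so ΔM = m × ΔMB = 10.8696 × 291 = 3163.0536 million.

₳3163 million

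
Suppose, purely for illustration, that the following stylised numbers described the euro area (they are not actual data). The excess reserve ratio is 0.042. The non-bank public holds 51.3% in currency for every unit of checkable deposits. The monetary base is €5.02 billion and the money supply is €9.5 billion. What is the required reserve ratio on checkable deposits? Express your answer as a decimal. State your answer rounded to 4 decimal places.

Using m = M/MB = 9.5/5.02 ≈ 1.892430. Since m = (1 + c)/(c + rr + e), the denominator satisfies c + rr + e = (1 + c)/m = (1 + 0.513) / 1.892430 ≈ 0.799501.
With c = 0.513 and e = 0.042, the required reserve ratio on checkable deposits is 0.799501 − 0.513 − 0.042 = 0.244501.

0.2445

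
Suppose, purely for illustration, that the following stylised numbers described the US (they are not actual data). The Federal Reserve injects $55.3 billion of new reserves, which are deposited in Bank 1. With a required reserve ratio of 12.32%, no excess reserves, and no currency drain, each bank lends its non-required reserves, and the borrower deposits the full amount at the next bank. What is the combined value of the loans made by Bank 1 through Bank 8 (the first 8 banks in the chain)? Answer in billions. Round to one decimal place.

$256.1 billion

Bank i lends (1 − rr)^i of the original deposit: Bank 1 lends 55.3·0.8768 ≈ 48.4870, Bank 2 lends 55.3·0.8768² ≈ 42.5134, and so on.
Summing a geometric series: total = 55.3·[0.8768·(1 − 0.8768^8) / (1 − 0.8768)] ≈ 256.0900 billion.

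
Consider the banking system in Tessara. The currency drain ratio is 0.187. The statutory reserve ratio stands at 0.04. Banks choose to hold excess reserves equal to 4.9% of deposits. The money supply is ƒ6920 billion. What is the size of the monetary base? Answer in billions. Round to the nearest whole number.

The money multiplier is m = (1 + c) / (rr + e + c) = (1 + 0.187) / (0.04 + 0.049 + 0.187) ≈ 4.30072.
MB = M / m = 6920 / 4.30072 ≈ 1609.0329 billion.

ƒ1609 billion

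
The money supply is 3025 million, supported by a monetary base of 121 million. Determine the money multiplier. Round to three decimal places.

25.000

The money multiplier is m = M / MB = 3025 / 121 = 25.00000.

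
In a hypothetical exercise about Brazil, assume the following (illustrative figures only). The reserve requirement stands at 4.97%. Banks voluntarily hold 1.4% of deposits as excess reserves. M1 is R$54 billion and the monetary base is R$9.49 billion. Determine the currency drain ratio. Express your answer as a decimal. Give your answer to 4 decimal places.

Using m = M/MB = 54/9.49 ≈ 5.690200. From m = (1 + c)/(c + rr + e), rearranging gives 1 + c = m·(c + rr + e), so c·(1 − m) = m·(rr + e) − 1.
Hence c = [m·(rr + e) − 1]/(1 − m) = [5.690200 × (0.0497 + 0.014) − 1] / (1 − 5.690200) ≈ 0.135929.

0.1359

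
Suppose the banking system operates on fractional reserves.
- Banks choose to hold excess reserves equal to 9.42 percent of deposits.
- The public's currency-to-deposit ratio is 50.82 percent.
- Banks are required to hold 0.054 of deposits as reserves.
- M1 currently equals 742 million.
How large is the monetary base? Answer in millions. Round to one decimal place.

The money multiplier is m = (1 + c) / (rr + e + c) = (1 + 0.5082) / (0.054 + 0.0942 + 0.5082) ≈ 2.29768.
MB = M / m = 742 / 2.29768 ≈ 322.9344 million.

322.9 million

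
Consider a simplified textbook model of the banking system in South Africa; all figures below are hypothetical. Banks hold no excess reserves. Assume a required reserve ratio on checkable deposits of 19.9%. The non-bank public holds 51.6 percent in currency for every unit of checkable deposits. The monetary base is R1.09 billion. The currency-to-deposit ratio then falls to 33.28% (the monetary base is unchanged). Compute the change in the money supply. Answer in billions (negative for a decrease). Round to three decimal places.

R0.421 billion

Initially m₁ = (1 + 0.516) / (0.199 + 0.516) ≈ 2.12028, so M₁ = 2.12028 × 1.09 ≈ 2.3111 billion.
After the change m₂ = (1 + 0.3328) / (0.199 + 0.3328) ≈ 2.50621, so M₂ = 2.50621 × 1.09 ≈ 2.7318 billion.
ΔM = M₂ − M₁ = 2.7318 − 2.3111 = 0.4207 billion.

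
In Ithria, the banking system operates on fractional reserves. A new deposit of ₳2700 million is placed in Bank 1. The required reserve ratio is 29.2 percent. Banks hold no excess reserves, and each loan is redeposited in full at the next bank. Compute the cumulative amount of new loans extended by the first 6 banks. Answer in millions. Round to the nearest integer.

Bank i lends (1 − rr)^i of the original deposit: Bank 1 lends 2700·0.7080 = 1911.6000, Bank 2 lends 2700·0.7080² = 1353.4128, and so on.
Summing a geometric series: total = 2700·[0.7080·(1 − 0.7080^6) / (1 − 0.7080)] ≈ 5722.0316 million.

₳5722 million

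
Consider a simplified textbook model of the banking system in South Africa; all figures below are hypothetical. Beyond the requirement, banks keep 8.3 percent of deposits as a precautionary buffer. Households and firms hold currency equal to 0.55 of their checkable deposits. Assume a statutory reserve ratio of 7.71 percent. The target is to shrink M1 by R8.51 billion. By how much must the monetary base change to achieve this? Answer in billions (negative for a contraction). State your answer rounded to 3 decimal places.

The money multiplier is m = (1 + c) / (rr + e + c) = (1 + 0.55) / (0.0771 + 0.083 + 0.55) ≈ 2.18279.
ΔMB = ΔM / m = (−8.51) / 2.18279 ≈ -3.8987 billion.

-3.899 billion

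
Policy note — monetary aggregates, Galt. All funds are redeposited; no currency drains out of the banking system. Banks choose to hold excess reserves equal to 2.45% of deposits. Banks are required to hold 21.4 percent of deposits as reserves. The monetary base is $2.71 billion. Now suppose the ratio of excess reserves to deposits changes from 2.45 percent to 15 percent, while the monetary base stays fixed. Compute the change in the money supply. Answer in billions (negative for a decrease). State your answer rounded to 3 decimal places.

Initially m₁ = 1 / (0.214 + 0.0245) ≈ 4.19287, so M₁ = 4.19287 × 2.71 ≈ 11.3627 billion.
After the change m₂ = 1 / (0.214 + 0.15) ≈ 2.74725, so M₂ = 2.74725 × 2.71 ≈ 7.445 billion.
ΔM = M₂ − M₁ = 7.445 − 11.3627 = -3.9177 billion.

-3.918 billion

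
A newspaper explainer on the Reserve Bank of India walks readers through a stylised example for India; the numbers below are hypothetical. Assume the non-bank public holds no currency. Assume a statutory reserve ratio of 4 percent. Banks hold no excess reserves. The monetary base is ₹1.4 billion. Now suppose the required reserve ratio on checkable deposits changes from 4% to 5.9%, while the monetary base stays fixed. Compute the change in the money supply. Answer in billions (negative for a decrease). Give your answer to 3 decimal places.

-11.271 billion

Initially m₁ = 1 / (0.04) = 25, so M₁ = 25 × 1.4 = 35 billion.
After the change m₂ = 1 / (0.059) ≈ 16.94915, so M₂ = 16.94915 × 1.4 ≈ 23.7288 billion.
ΔM = M₂ − M₁ = 23.7288 − 35 = -11.2712 billion.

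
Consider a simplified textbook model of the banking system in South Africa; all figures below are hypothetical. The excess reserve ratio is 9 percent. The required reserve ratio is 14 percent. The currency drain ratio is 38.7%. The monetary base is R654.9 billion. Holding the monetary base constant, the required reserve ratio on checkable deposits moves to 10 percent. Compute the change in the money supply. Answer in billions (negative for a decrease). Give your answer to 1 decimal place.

R102.1 billion

Initially m₁ = (1 + 0.387) / (0.14 + 0.09 + 0.387) ≈ 2.24797, so M₁ = 2.24797 × 654.9 ≈ 1472.1956 billion.
After the change m₂ = (1 + 0.387) / (0.1 + 0.09 + 0.387) ≈ 2.40381, so M₂ = 2.40381 × 654.9 ≈ 1574.2552 billion.
ΔM = M₂ − M₁ = 1574.2552 − 1472.1956 = 102.0596 billion.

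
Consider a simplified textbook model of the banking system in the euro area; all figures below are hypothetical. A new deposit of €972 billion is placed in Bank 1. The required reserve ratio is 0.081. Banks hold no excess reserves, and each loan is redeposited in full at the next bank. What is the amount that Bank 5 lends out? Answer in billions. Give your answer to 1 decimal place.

Each bank lends a fraction (1 − rr) = 0.9190 of the deposit it receives, so Bank 5 receives 972·0.9190^4 and lends 972·0.9190^5 ≈ 637.1531 billion.

€637.2 billion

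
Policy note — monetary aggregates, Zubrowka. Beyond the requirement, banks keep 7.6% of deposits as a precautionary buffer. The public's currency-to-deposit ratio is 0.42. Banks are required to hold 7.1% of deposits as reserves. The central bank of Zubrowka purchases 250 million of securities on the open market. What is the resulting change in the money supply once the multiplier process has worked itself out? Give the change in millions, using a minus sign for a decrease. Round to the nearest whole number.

626 million

The money multiplier is m = (1 + c) / (rr + e + c) = (1 + 0.42) / (0.071 + 0.076 + 0.42) ≈ 2.5044.
The purchase adds 250 million of base, so ΔM = m × ΔMB = 2.5044 × (+250) = 626.1 million.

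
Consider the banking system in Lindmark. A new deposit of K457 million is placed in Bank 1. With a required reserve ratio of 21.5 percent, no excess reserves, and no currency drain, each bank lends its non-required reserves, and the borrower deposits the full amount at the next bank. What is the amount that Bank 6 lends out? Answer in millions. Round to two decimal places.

K106.94 million

Each bank lends a fraction (1 − rr) = 0.7850 of the deposit it receives, so Bank 6 receives 457·0.7850^5 and lends 457·0.7850^6 ≈ 106.9385 million.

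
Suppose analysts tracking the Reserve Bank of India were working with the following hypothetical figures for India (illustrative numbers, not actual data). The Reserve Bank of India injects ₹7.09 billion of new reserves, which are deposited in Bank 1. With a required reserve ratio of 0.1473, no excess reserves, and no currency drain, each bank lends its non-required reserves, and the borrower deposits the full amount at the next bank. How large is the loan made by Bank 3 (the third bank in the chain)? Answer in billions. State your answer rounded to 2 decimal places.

₹4.40 billion

Each bank lends a fraction (1 − rr) = 0.8527 of the deposit it receives, so Bank 3 receives 7.09·0.8527^2 and lends 7.09·0.8527^3 ≈ 4.3958 billion.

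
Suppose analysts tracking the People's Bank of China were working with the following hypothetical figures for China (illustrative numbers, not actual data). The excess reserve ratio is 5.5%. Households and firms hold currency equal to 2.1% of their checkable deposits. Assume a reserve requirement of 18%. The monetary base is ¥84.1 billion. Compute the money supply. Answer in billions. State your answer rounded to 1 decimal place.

The money multiplier is m = (1 + c) / (rr + e + c) = (1 + 0.021) / (0.18 + 0.055 + 0.021) ≈ 3.9883.
So M = m × MB = 3.9883 × 84.1 ≈ 335.416 billion.

¥335.4 billion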